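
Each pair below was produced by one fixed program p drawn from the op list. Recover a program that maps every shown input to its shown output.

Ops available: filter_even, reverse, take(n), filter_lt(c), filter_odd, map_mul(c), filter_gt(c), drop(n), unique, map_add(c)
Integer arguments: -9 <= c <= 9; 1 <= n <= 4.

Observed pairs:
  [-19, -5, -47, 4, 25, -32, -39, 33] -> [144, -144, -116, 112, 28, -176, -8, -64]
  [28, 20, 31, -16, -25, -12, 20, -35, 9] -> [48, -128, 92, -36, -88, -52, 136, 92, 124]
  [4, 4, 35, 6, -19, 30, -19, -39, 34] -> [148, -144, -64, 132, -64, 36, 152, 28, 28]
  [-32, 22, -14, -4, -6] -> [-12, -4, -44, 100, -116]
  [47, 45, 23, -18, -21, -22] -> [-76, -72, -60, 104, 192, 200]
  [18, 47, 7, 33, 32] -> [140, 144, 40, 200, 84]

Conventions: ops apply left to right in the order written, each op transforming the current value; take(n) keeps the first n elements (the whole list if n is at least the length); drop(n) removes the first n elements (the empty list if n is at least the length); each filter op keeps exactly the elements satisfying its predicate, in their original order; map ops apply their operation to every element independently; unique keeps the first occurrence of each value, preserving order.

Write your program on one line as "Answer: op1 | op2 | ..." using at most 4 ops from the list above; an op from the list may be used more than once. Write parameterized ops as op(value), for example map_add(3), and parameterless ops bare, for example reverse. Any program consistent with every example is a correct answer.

map_add(3) | reverse | map_mul(4)

Check, running the answer program on each example:
  [-19, -5, -47, 4, 25, -32, -39, 33] -> [-16, -2, -44, 7, 28, -29, -36, 36] -> [36, -36, -29, 28, 7, -44, -2, -16] -> [144, -144, -116, 112, 28, -176, -8, -64]
  [28, 20, 31, -16, -25, -12, 20, -35, 9] -> [31, 23, 34, -13, -22, -9, 23, -32, 12] -> [12, -32, 23, -9, -22, -13, 34, 23, 31] -> [48, -128, 92, -36, -88, -52, 136, 92, 124]
  [4, 4, 35, 6, -19, 30, -19, -39, 34] -> [7, 7, 38, 9, -16, 33, -16, -36, 37] -> [37, -36, -16, 33, -16, 9, 38, 7, 7] -> [148, -144, -64, 132, -64, 36, 152, 28, 28]
  [-32, 22, -14, -4, -6] -> [-29, 25, -11, -1, -3] -> [-3, -1, -11, 25, -29] -> [-12, -4, -44, 100, -116]
  [47, 45, 23, -18, -21, -22] -> [50, 48, 26, -15, -18, -19] -> [-19, -18, -15, 26, 48, 50] -> [-76, -72, -60, 104, 192, 200]
  [18, 47, 7, 33, 32] -> [21, 50, 10, 36, 35] -> [35, 36, 10, 50, 21] -> [140, 144, 40, 200, 84]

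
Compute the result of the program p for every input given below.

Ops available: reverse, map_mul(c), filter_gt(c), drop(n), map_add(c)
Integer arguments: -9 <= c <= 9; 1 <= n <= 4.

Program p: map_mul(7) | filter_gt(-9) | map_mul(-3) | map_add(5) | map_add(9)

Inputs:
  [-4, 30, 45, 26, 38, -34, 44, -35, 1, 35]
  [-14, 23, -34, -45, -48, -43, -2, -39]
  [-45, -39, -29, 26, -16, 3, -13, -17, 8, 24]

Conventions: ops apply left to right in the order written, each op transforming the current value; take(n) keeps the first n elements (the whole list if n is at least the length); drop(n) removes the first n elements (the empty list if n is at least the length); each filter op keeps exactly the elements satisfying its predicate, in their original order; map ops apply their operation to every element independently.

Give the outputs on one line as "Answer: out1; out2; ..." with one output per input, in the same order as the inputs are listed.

Execution, op by op:
  [-4, 30, 45, 26, 38, -34, 44, -35, 1, 35] -> [-28, 210, 315, 182, 266, -238, 308, -245, 7, 245] -> [210, 315, 182, 266, 308, 7, 245] -> [-630, -945, -546, -798, -924, -21, -735] -> [-625, -940, -541, -793, -919, -16, -730] -> [-616, -931, -532, -784, -910, -7, -721]
  [-14, 23, -34, -45, -48, -43, -2, -39] -> [-98, 161, -238, -315, -336, -301, -14, -273] -> [161] -> [-483] -> [-478] -> [-469]
  [-45, -39, -29, 26, -16, 3, -13, -17, 8, 24] -> [-315, -273, -203, 182, -112, 21, -91, -119, 56, 168] -> [182, 21, 56, 168] -> [-546, -63, -168, -504] -> [-541, -58, -163, -499] -> [-532, -49, -154, -490]

[-616, -931, -532, -784, -910, -7, -721]; [-469]; [-532, -49, -154, -490]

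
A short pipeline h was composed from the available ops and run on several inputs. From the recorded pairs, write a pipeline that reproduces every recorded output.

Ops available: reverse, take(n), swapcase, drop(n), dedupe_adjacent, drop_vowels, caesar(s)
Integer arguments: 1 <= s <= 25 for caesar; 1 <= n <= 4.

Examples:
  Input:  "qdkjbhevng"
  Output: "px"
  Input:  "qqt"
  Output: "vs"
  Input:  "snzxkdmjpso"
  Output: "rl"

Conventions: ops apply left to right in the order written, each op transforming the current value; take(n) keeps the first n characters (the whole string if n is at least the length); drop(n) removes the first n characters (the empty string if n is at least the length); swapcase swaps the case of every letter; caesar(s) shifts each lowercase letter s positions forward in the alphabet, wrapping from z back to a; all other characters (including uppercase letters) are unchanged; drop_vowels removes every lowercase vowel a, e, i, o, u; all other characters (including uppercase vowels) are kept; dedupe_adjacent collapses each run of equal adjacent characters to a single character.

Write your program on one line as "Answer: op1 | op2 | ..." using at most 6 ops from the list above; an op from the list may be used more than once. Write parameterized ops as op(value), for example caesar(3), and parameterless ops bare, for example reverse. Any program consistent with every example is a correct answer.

drop_vowels | reverse | caesar(2) | drop_vowels | take(2)

Check, running the answer program on each example:
  "qdkjbhevng" -> "qdkjbhvng" -> "gnvhbjkdq" -> "ipxjdlmfs" -> "pxjdlmfs" -> "px"
  "qqt" -> "qqt" -> "tqq" -> "vss" -> "vss" -> "vs"
  "snzxkdmjpso" -> "snzxkdmjps" -> "spjmdkxzns" -> "urlofmzbpu" -> "rlfmzbp" -> "rl"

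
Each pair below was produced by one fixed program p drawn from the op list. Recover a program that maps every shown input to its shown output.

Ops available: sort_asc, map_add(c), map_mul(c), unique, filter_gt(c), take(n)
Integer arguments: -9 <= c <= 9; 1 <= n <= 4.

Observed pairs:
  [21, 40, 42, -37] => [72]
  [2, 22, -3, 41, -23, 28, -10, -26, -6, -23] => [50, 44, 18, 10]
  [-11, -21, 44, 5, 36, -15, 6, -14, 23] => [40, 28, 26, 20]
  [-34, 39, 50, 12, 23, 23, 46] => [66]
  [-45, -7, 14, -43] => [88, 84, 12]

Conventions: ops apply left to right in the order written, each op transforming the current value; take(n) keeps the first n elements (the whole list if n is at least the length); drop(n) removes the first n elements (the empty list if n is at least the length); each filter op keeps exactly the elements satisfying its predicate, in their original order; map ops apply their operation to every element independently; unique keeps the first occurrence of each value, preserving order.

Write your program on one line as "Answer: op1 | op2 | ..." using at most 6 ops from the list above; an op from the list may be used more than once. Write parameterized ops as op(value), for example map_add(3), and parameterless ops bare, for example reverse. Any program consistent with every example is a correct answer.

sort_asc | map_mul(-2) | filter_gt(8) | map_add(2) | unique | map_add(-4)

Check, running the answer program on each example:
  [21, 40, 42, -37] -> [-37, 21, 40, 42] -> [74, -42, -80, -84] -> [74] -> [76] -> [76] -> [72]
  [2, 22, -3, 41, -23, 28, -10, -26, -6, -23] -> [-26, -23, -23, -10, -6, -3, 2, 22, 28, 41] -> [52, 46, 46, 20, 12, 6, -4, -44, -56, -82] -> [52, 46, 46, 20, 12] -> [54, 48, 48, 22, 14] -> [54, 48, 22, 14] -> [50, 44, 18, 10]
  [-11, -21, 44, 5, 36, -15, 6, -14, 23] -> [-21, -15, -14, -11, 5, 6, 23, 36, 44] -> [42, 30, 28, 22, -10, -12, -46, -72, -88] -> [42, 30, 28, 22] -> [44, 32, 30, 24] -> [44, 32, 30, 24] -> [40, 28, 26, 20]
  [-34, 39, 50, 12, 23, 23, 46] -> [-34, 12, 23, 23, 39, 46, 50] -> [68, -24, -46, -46, -78, -92, -100] -> [68] -> [70] -> [70] -> [66]
  [-45, -7, 14, -43] -> [-45, -43, -7, 14] -> [90, 86, 14, -28] -> [90, 86, 14] -> [92, 88, 16] -> [92, 88, 16] -> [88, 84, 12]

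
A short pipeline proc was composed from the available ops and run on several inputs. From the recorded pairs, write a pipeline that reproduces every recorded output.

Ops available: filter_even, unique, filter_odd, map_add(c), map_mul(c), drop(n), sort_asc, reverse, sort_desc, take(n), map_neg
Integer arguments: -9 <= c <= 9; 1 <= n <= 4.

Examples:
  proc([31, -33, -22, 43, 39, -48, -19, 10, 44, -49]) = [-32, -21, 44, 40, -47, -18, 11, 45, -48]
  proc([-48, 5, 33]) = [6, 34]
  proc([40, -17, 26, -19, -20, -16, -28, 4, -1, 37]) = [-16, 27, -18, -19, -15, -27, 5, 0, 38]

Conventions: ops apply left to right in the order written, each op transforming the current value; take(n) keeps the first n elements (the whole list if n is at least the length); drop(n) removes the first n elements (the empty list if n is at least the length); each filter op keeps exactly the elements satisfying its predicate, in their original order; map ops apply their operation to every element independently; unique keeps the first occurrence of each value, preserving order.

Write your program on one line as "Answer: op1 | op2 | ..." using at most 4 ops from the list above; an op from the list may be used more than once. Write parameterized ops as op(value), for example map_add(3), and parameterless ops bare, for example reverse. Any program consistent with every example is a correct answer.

map_neg | map_add(-1) | map_neg | drop(1)

Check, running the answer program on each example:
  [31, -33, -22, 43, 39, -48, -19, 10, 44, -49] -> [-31, 33, 22, -43, -39, 48, 19, -10, -44, 49] -> [-32, 32, 21, -44, -40, 47, 18, -11, -45, 48] -> [32, -32, -21, 44, 40, -47, -18, 11, 45, -48] -> [-32, -21, 44, 40, -47, -18, 11, 45, -48]
  [-48, 5, 33] -> [48, -5, -33] -> [47, -6, -34] -> [-47, 6, 34] -> [6, 34]
  [40, -17, 26, -19, -20, -16, -28, 4, -1, 37] -> [-40, 17, -26, 19, 20, 16, 28, -4, 1, -37] -> [-41, 16, -27, 18, 19, 15, 27, -5, 0, -38] -> [41, -16, 27, -18, -19, -15, -27, 5, 0, 38] -> [-16, 27, -18, -19, -15, -27, 5, 0, 38]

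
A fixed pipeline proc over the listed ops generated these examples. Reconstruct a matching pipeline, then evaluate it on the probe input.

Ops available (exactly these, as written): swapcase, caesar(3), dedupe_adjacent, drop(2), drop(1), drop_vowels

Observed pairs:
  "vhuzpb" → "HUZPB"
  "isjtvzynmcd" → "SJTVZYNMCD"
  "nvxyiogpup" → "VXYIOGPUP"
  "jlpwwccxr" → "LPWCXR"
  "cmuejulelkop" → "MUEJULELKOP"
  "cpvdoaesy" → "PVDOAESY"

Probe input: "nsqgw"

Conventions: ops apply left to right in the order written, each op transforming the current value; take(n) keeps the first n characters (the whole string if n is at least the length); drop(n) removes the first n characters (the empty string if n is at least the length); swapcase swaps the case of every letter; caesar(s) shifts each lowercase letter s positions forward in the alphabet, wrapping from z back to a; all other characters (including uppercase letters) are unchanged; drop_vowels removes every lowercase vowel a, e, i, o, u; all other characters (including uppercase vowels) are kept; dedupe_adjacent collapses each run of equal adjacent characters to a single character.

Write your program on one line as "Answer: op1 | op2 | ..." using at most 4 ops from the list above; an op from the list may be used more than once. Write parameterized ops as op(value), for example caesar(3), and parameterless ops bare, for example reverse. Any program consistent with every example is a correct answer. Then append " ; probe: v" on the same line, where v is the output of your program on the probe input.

dedupe_adjacent | drop(1) | swapcase ; probe: "SQGW"

Check, running the answer program on each example:
  "vhuzpb" -> "vhuzpb" -> "huzpb" -> "HUZPB"
  "isjtvzynmcd" -> "isjtvzynmcd" -> "sjtvzynmcd" -> "SJTVZYNMCD"
  "nvxyiogpup" -> "nvxyiogpup" -> "vxyiogpup" -> "VXYIOGPUP"
  "jlpwwccxr" -> "jlpwcxr" -> "lpwcxr" -> "LPWCXR"
  "cmuejulelkop" -> "cmuejulelkop" -> "muejulelkop" -> "MUEJULELKOP"
  "cpvdoaesy" -> "cpvdoaesy" -> "pvdoaesy" -> "PVDOAESY"
  probe: "nsqgw" -> "nsqgw" -> "sqgw" -> "SQGW"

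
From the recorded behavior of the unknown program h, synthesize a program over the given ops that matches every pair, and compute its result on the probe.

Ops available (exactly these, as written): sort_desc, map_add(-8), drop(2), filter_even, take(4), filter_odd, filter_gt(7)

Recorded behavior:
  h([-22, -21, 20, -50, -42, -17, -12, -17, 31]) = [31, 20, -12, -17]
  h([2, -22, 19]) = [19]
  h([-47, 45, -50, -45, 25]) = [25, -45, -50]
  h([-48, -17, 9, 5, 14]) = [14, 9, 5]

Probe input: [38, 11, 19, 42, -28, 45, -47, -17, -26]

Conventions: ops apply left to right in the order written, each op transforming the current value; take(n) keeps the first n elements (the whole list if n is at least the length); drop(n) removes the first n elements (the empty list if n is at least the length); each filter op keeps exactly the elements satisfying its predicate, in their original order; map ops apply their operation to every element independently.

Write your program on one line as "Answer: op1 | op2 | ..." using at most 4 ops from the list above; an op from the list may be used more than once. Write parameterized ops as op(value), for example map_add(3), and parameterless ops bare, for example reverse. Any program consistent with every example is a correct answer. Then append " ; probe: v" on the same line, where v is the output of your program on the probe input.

drop(2) | sort_desc | take(4) ; probe: [45, 42, 19, -17]

Check, running the answer program on each example:
  [-22, -21, 20, -50, -42, -17, -12, -17, 31] -> [20, -50, -42, -17, -12, -17, 31] -> [31, 20, -12, -17, -17, -42, -50] -> [31, 20, -12, -17]
  [2, -22, 19] -> [19] -> [19] -> [19]
  [-47, 45, -50, -45, 25] -> [-50, -45, 25] -> [25, -45, -50] -> [25, -45, -50]
  [-48, -17, 9, 5, 14] -> [9, 5, 14] -> [14, 9, 5] -> [14, 9, 5]
  probe: [38, 11, 19, 42, -28, 45, -47, -17, -26] -> [19, 42, -28, 45, -47, -17, -26] -> [45, 42, 19, -17, -26, -28, -47] -> [45, 42, 19, -17]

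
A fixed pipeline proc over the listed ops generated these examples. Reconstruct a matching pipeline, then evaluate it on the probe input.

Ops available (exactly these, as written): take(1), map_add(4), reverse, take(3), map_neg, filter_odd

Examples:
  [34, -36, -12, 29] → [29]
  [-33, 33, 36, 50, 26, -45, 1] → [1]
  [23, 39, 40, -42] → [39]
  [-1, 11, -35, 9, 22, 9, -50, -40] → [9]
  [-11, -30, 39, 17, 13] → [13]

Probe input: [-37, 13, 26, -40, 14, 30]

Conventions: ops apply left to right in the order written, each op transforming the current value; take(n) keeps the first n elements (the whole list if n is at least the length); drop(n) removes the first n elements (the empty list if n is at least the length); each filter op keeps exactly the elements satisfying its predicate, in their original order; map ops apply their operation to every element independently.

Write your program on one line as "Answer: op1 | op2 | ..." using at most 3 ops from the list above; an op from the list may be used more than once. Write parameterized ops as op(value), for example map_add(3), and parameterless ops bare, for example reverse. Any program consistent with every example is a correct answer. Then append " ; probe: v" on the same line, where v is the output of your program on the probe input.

filter_odd | reverse | take(1) ; probe: [13]

Check, running the answer program on each example:
  [34, -36, -12, 29] -> [29] -> [29] -> [29]
  [-33, 33, 36, 50, 26, -45, 1] -> [-33, 33, -45, 1] -> [1, -45, 33, -33] -> [1]
  [23, 39, 40, -42] -> [23, 39] -> [39, 23] -> [39]
  [-1, 11, -35, 9, 22, 9, -50, -40] -> [-1, 11, -35, 9, 9] -> [9, 9, -35, 11, -1] -> [9]
  [-11, -30, 39, 17, 13] -> [-11, 39, 17, 13] -> [13, 17, 39, -11] -> [13]
  probe: [-37, 13, 26, -40, 14, 30] -> [-37, 13] -> [13, -37] -> [13]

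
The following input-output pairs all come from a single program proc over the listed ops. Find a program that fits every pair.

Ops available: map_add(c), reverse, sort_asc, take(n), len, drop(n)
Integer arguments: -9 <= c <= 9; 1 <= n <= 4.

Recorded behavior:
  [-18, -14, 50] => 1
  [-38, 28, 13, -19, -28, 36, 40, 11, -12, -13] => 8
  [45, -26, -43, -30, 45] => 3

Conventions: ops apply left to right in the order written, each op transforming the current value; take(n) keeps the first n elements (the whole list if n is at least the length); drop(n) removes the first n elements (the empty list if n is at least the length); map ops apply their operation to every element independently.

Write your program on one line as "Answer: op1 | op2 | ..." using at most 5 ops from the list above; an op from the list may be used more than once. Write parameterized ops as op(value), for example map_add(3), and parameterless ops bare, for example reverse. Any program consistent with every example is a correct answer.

map_add(-6) | drop(2) | sort_asc | len

Check, running the answer program on each example:
  [-18, -14, 50] -> [-24, -20, 44] -> [44] -> [44] -> 1
  [-38, 28, 13, -19, -28, 36, 40, 11, -12, -13] -> [-44, 22, 7, -25, -34, 30, 34, 5, -18, -19] -> [7, -25, -34, 30, 34, 5, -18, -19] -> [-34, -25, -19, -18, 5, 7, 30, 34] -> 8
  [45, -26, -43, -30, 45] -> [39, -32, -49, -36, 39] -> [-49, -36, 39] -> [-49, -36, 39] -> 3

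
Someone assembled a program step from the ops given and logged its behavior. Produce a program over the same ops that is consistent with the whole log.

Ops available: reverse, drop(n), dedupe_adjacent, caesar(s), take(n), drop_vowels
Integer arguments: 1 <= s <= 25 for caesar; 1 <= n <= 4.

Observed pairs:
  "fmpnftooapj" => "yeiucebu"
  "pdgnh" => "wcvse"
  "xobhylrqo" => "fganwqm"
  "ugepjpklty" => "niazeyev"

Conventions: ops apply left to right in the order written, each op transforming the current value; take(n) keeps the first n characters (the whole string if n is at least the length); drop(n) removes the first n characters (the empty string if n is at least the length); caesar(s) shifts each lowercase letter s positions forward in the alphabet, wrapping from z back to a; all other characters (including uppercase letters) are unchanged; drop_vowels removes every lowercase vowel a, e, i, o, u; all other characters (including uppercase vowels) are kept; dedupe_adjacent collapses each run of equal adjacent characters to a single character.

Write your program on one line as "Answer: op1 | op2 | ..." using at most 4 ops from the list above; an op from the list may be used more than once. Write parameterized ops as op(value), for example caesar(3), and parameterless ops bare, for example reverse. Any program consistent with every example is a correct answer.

drop_vowels | caesar(15) | reverse

Check, running the answer program on each example:
  "fmpnftooapj" -> "fmpnftpj" -> "ubecuiey" -> "yeiucebu"
  "pdgnh" -> "pdgnh" -> "esvcw" -> "wcvse"
  "xobhylrqo" -> "xbhylrq" -> "mqwnagf" -> "fganwqm"
  "ugepjpklty" -> "gpjpklty" -> "veyezain" -> "niazeyev"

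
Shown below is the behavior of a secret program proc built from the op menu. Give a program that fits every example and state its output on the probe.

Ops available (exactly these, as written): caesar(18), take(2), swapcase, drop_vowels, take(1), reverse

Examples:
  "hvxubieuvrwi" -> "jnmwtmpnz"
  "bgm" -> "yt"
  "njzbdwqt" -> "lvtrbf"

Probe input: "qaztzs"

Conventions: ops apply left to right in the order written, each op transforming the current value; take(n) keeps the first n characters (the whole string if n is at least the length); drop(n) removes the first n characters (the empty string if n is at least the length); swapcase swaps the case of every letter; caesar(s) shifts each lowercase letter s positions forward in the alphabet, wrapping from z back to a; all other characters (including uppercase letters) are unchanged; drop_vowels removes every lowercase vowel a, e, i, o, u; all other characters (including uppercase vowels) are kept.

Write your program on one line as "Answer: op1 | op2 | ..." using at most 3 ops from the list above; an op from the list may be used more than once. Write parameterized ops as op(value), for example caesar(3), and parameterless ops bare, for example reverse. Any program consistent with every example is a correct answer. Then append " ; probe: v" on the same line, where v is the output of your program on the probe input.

caesar(18) | reverse | drop_vowels ; probe: "krlrs"

Check, running the answer program on each example:
  "hvxubieuvrwi" -> "znpmtawmnjoa" -> "aojnmwatmpnz" -> "jnmwtmpnz"
  "bgm" -> "tye" -> "eyt" -> "yt"
  "njzbdwqt" -> "fbrtvoil" -> "liovtrbf" -> "lvtrbf"
  probe: "qaztzs" -> "isrlrk" -> "krlrsi" -> "krlrs"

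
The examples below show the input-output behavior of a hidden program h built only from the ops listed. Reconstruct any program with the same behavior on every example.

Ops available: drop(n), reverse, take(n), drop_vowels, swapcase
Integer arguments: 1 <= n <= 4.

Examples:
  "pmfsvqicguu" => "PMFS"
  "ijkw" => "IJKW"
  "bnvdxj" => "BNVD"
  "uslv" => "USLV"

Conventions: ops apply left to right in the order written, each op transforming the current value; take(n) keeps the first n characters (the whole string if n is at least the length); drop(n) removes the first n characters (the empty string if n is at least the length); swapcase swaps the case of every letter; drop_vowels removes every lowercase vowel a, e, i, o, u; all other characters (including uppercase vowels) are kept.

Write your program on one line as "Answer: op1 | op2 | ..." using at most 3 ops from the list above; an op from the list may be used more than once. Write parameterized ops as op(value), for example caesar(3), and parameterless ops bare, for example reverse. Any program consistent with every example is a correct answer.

swapcase | take(4)

Check, running the answer program on each example:
  "pmfsvqicguu" -> "PMFSVQICGUU" -> "PMFS"
  "ijkw" -> "IJKW" -> "IJKW"
  "bnvdxj" -> "BNVDXJ" -> "BNVD"
  "uslv" -> "USLV" -> "USLV"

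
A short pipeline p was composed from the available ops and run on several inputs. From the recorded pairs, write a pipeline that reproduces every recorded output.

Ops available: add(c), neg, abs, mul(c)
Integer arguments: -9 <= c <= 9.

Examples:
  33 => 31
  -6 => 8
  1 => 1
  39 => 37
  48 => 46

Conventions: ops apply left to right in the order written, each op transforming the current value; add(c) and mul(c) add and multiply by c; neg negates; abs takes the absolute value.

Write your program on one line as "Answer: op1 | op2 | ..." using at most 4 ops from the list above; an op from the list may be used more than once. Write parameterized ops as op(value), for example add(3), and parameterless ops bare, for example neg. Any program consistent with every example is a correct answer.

neg | add(2) | abs

Check, running the answer program on each example:
  33 -> -33 -> -31 -> 31
  -6 -> 6 -> 8 -> 8
  1 -> -1 -> 1 -> 1
  39 -> -39 -> -37 -> 37
  48 -> -48 -> -46 -> 46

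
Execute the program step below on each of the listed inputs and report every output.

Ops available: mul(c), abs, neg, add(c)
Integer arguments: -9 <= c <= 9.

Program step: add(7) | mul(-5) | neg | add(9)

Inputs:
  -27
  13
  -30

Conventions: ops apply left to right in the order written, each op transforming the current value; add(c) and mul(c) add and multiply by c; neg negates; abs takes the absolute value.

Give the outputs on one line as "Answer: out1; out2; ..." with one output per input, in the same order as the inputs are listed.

Execution, op by op:
  -27 -> -20 -> 100 -> -100 -> -91
  13 -> 20 -> -100 -> 100 -> 109
  -30 -> -23 -> 115 -> -115 -> -106

-91; 109; -106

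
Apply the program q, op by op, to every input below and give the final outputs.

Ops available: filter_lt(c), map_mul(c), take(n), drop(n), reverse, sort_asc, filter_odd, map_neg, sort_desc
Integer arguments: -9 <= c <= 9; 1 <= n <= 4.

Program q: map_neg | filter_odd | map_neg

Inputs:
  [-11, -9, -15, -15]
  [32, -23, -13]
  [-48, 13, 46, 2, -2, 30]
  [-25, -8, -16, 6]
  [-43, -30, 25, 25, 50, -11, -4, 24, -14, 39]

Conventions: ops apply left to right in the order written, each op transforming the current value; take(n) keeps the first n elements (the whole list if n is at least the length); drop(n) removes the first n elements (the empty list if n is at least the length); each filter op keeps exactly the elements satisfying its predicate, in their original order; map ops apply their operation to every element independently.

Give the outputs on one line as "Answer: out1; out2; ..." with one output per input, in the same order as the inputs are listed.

Execution, op by op:
  [-11, -9, -15, -15] -> [11, 9, 15, 15] -> [11, 9, 15, 15] -> [-11, -9, -15, -15]
  [32, -23, -13] -> [-32, 23, 13] -> [23, 13] -> [-23, -13]
  [-48, 13, 46, 2, -2, 30] -> [48, -13, -46, -2, 2, -30] -> [-13] -> [13]
  [-25, -8, -16, 6] -> [25, 8, 16, -6] -> [25] -> [-25]
  [-43, -30, 25, 25, 50, -11, -4, 24, -14, 39] -> [43, 30, -25, -25, -50, 11, 4, -24, 14, -39] -> [43, -25, -25, 11, -39] -> [-43, 25, 25, -11, 39]

[-11, -9, -15, -15]; [-23, -13]; [13]; [-25]; [-43, 25, 25, -11, 39]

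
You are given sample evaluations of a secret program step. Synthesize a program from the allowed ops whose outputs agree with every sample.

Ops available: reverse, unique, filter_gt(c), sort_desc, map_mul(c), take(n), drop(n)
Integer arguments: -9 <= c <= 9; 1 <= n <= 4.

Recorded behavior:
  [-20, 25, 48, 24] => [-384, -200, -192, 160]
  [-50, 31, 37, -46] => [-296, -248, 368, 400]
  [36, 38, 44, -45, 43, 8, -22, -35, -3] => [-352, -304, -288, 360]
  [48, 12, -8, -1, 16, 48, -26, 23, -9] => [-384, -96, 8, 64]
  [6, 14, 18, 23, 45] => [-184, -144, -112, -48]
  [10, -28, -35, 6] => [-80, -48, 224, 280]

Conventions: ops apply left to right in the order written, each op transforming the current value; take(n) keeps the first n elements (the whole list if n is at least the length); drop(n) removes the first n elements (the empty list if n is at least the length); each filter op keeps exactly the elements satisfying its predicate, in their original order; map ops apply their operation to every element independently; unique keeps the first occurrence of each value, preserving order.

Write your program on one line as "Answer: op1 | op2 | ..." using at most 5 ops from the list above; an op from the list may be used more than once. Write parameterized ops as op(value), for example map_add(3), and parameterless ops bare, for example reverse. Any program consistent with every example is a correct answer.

map_mul(2) | take(4) | sort_desc | map_mul(-4)

Check, running the answer program on each example:
  [-20, 25, 48, 24] -> [-40, 50, 96, 48] -> [-40, 50, 96, 48] -> [96, 50, 48, -40] -> [-384, -200, -192, 160]
  [-50, 31, 37, -46] -> [-100, 62, 74, -92] -> [-100, 62, 74, -92] -> [74, 62, -92, -100] -> [-296, -248, 368, 400]
  [36, 38, 44, -45, 43, 8, -22, -35, -3] -> [72, 76, 88, -90, 86, 16, -44, -70, -6] -> [72, 76, 88, -90] -> [88, 76, 72, -90] -> [-352, -304, -288, 360]
  [48, 12, -8, -1, 16, 48, -26, 23, -9] -> [96, 24, -16, -2, 32, 96, -52, 46, -18] -> [96, 24, -16, -2] -> [96, 24, -2, -16] -> [-384, -96, 8, 64]
  [6, 14, 18, 23, 45] -> [12, 28, 36, 46, 90] -> [12, 28, 36, 46] -> [46, 36, 28, 12] -> [-184, -144, -112, -48]
  [10, -28, -35, 6] -> [20, -56, -70, 12] -> [20, -56, -70, 12] -> [20, 12, -56, -70] -> [-80, -48, 224, 280]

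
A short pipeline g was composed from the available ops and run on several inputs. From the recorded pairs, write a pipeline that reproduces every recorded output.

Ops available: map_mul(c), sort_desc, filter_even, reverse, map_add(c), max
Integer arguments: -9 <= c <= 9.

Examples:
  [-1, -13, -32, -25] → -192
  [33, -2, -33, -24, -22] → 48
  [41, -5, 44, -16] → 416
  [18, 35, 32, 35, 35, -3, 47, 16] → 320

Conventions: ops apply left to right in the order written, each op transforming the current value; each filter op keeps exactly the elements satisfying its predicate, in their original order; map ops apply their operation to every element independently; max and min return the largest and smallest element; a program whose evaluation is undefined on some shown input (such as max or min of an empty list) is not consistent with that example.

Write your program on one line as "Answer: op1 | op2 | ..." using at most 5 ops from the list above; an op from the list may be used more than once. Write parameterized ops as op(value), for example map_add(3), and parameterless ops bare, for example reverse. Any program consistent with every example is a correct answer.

map_add(8) | filter_even | sort_desc | map_mul(8) | max

Check, running the answer program on each example:
  [-1, -13, -32, -25] -> [7, -5, -24, -17] -> [-24] -> [-24] -> [-192] -> -192
  [33, -2, -33, -24, -22] -> [41, 6, -25, -16, -14] -> [6, -16, -14] -> [6, -14, -16] -> [48, -112, -128] -> 48
  [41, -5, 44, -16] -> [49, 3, 52, -8] -> [52, -8] -> [52, -8] -> [416, -64] -> 416
  [18, 35, 32, 35, 35, -3, 47, 16] -> [26, 43, 40, 43, 43, 5, 55, 24] -> [26, 40, 24] -> [40, 26, 24] -> [320, 208, 192] -> 320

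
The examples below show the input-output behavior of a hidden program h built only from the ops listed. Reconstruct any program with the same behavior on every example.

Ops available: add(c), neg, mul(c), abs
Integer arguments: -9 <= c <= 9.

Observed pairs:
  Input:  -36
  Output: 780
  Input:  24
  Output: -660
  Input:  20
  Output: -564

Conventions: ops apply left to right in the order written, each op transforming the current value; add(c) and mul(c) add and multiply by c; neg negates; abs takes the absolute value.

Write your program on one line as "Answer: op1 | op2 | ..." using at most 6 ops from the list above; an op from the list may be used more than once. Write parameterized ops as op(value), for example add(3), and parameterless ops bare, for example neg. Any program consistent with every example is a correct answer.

add(3) | neg | mul(-6) | add(3) | mul(4) | neg

Check, running the answer program on each example:
  -36 -> -33 -> 33 -> -198 -> -195 -> -780 -> 780
  24 -> 27 -> -27 -> 162 -> 165 -> 660 -> -660
  20 -> 23 -> -23 -> 138 -> 141 -> 564 -> -564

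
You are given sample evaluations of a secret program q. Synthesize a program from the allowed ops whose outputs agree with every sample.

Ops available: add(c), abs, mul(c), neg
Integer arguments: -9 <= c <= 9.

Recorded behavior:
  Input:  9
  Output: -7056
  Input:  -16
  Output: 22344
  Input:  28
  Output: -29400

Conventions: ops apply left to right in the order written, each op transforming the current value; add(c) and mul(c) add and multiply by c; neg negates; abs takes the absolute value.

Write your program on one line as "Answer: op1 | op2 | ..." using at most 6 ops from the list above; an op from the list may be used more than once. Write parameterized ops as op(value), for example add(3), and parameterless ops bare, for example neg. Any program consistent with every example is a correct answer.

add(-3) | mul(-7) | neg | mul(-6) | mul(-4) | mul(-7)

Check, running the answer program on each example:
  9 -> 6 -> -42 -> 42 -> -252 -> 1008 -> -7056
  -16 -> -19 -> 133 -> -133 -> 798 -> -3192 -> 22344
  28 -> 25 -> -175 -> 175 -> -1050 -> 4200 -> -29400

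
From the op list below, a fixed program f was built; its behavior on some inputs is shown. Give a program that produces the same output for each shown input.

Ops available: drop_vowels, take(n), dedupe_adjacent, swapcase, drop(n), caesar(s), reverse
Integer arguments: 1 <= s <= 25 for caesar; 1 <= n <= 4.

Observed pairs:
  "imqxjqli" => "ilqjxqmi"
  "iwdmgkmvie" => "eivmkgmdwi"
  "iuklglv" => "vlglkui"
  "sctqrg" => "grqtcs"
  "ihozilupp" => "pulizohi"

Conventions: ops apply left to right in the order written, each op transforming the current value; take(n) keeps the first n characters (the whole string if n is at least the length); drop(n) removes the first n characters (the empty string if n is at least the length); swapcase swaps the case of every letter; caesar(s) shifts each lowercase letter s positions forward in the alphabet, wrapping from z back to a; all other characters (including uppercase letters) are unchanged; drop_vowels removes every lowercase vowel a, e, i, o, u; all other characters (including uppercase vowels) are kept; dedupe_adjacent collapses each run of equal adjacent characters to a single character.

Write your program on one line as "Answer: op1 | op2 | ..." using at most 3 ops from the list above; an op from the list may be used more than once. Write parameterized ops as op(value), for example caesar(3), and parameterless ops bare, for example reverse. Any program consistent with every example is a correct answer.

dedupe_adjacent | reverse

Check, running the answer program on each example:
  "imqxjqli" -> "imqxjqli" -> "ilqjxqmi"
  "iwdmgkmvie" -> "iwdmgkmvie" -> "eivmkgmdwi"
  "iuklglv" -> "iuklglv" -> "vlglkui"
  "sctqrg" -> "sctqrg" -> "grqtcs"
  "ihozilupp" -> "ihozilup" -> "pulizohi"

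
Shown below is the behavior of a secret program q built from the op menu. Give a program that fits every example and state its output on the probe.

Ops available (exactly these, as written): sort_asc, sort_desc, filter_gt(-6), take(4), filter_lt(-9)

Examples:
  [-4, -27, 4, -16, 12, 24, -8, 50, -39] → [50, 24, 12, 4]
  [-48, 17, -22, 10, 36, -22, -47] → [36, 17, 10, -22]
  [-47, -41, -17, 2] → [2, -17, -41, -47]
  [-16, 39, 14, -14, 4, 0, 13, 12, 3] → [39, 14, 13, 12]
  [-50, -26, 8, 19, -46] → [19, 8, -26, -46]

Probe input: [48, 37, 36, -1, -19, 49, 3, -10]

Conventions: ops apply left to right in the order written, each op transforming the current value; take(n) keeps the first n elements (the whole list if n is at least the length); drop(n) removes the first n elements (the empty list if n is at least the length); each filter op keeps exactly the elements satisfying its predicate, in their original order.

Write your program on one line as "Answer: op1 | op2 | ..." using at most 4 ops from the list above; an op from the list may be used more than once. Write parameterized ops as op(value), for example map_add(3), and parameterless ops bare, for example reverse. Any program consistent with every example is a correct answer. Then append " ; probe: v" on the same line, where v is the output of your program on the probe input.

sort_asc | sort_desc | take(4) ; probe: [49, 48, 37, 36]

Check, running the answer program on each example:
  [-4, -27, 4, -16, 12, 24, -8, 50, -39] -> [-39, -27, -16, -8, -4, 4, 12, 24, 50] -> [50, 24, 12, 4, -4, -8, -16, -27, -39] -> [50, 24, 12, 4]
  [-48, 17, -22, 10, 36, -22, -47] -> [-48, -47, -22, -22, 10, 17, 36] -> [36, 17, 10, -22, -22, -47, -48] -> [36, 17, 10, -22]
  [-47, -41, -17, 2] -> [-47, -41, -17, 2] -> [2, -17, -41, -47] -> [2, -17, -41, -47]
  [-16, 39, 14, -14, 4, 0, 13, 12, 3] -> [-16, -14, 0, 3, 4, 12, 13, 14, 39] -> [39, 14, 13, 12, 4, 3, 0, -14, -16] -> [39, 14, 13, 12]
  [-50, -26, 8, 19, -46] -> [-50, -46, -26, 8, 19] -> [19, 8, -26, -46, -50] -> [19, 8, -26, -46]
  probe: [48, 37, 36, -1, -19, 49, 3, -10] -> [-19, -10, -1, 3, 36, 37, 48, 49] -> [49, 48, 37, 36, 3, -1, -10, -19] -> [49, 48, 37, 36]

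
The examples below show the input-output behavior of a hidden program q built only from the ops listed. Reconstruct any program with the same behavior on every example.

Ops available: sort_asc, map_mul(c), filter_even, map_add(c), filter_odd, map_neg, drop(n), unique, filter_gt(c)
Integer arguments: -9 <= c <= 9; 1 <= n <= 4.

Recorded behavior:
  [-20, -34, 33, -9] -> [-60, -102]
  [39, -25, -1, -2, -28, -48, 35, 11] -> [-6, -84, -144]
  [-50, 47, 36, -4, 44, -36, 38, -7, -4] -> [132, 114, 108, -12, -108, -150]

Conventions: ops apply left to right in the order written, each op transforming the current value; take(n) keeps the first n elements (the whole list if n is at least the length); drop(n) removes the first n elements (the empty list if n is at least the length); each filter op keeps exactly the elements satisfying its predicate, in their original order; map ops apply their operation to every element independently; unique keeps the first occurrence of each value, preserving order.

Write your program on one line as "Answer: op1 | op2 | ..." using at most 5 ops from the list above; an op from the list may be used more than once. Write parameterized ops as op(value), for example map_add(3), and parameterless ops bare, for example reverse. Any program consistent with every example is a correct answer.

filter_even | map_neg | unique | sort_asc | map_mul(-3)

Check, running the answer program on each example:
  [-20, -34, 33, -9] -> [-20, -34] -> [20, 34] -> [20, 34] -> [20, 34] -> [-60, -102]
  [39, -25, -1, -2, -28, -48, 35, 11] -> [-2, -28, -48] -> [2, 28, 48] -> [2, 28, 48] -> [2, 28, 48] -> [-6, -84, -144]
  [-50, 47, 36, -4, 44, -36, 38, -7, -4] -> [-50, 36, -4, 44, -36, 38, -4] -> [50, -36, 4, -44, 36, -38, 4] -> [50, -36, 4, -44, 36, -38] -> [-44, -38, -36, 4, 36, 50] -> [132, 114, 108, -12, -108, -150]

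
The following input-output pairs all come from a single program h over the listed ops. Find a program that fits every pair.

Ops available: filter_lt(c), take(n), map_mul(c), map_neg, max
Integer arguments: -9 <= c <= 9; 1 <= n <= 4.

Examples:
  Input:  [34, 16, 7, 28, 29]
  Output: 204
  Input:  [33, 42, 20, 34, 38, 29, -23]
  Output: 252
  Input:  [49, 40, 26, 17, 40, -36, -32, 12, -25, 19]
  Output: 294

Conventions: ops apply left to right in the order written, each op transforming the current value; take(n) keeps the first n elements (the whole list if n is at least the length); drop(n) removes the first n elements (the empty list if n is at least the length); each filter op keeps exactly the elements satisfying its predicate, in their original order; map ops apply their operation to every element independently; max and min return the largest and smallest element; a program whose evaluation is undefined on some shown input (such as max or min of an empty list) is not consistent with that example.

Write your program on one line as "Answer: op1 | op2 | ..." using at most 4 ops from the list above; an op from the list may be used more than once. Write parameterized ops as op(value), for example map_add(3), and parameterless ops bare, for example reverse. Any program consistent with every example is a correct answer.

map_mul(-6) | map_neg | max

Check, running the answer program on each example:
  [34, 16, 7, 28, 29] -> [-204, -96, -42, -168, -174] -> [204, 96, 42, 168, 174] -> 204
  [33, 42, 20, 34, 38, 29, -23] -> [-198, -252, -120, -204, -228, -174, 138] -> [198, 252, 120, 204, 228, 174, -138] -> 252
  [49, 40, 26, 17, 40, -36, -32, 12, -25, 19] -> [-294, -240, -156, -102, -240, 216, 192, -72, 150, -114] -> [294, 240, 156, 102, 240, -216, -192, 72, -150, 114] -> 294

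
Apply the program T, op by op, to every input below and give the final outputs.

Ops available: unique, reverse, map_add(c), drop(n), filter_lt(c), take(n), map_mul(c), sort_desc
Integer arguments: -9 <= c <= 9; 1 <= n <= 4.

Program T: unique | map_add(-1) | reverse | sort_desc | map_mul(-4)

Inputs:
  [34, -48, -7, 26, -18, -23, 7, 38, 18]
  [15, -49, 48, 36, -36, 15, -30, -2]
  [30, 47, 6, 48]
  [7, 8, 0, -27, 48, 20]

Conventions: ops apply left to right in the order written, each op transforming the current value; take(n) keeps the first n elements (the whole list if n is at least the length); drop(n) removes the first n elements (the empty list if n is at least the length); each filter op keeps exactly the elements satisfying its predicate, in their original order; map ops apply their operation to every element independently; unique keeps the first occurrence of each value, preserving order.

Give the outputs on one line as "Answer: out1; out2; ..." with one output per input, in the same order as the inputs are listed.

Execution, op by op:
  [34, -48, -7, 26, -18, -23, 7, 38, 18] -> [34, -48, -7, 26, -18, -23, 7, 38, 18] -> [33, -49, -8, 25, -19, -24, 6, 37, 17] -> [17, 37, 6, -24, -19, 25, -8, -49, 33] -> [37, 33, 25, 17, 6, -8, -19, -24, -49] -> [-148, -132, -100, -68, -24, 32, 76, 96, 196]
  [15, -49, 48, 36, -36, 15, -30, -2] -> [15, -49, 48, 36, -36, -30, -2] -> [14, -50, 47, 35, -37, -31, -3] -> [-3, -31, -37, 35, 47, -50, 14] -> [47, 35, 14, -3, -31, -37, -50] -> [-188, -140, -56, 12, 124, 148, 200]
  [30, 47, 6, 48] -> [30, 47, 6, 48] -> [29, 46, 5, 47] -> [47, 5, 46, 29] -> [47, 46, 29, 5] -> [-188, -184, -116, -20]
  [7, 8, 0, -27, 48, 20] -> [7, 8, 0, -27, 48, 20] -> [6, 7, -1, -28, 47, 19] -> [19, 47, -28, -1, 7, 6] -> [47, 19, 7, 6, -1, -28] -> [-188, -76, -28, -24, 4, 112]

[-148, -132, -100, -68, -24, 32, 76, 96, 196]; [-188, -140, -56, 12, 124, 148, 200]; [-188, -184, -116, -20]; [-188, -76, -28, -24, 4, 112]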